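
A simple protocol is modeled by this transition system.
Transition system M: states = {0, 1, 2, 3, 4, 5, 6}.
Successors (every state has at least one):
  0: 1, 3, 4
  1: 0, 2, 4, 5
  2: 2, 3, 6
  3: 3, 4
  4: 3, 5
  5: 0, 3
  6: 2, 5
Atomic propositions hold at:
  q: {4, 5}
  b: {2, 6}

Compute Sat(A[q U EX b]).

{1, 2, 6}

Sat(EX b) = {s : some successor in {2, 6}} = {1, 2, 6}
A[q U EX b]: least fixpoint, start Z0 = Sat(EX b) = {1, 2, 6}, add states in Sat(q) with every successor in Z. Already a fixed point.
Sat(A[q U EX b]) = {1, 2, 6}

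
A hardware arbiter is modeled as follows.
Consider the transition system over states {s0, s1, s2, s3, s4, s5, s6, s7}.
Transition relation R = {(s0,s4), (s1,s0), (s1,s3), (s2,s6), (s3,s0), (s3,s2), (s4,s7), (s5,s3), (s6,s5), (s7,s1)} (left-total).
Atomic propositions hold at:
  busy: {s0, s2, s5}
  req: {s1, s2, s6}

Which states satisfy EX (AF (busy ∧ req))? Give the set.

{s3}

Sat(busy ∧ req) = {s2}
AF (busy ∧ req): least fixpoint, start Z0 = {s2}, add states with every successor in Z. Already a fixed point.
Sat(AF (busy ∧ req)) = {s2}
Sat(EX (AF (busy ∧ req))) = {s : some successor in {s2}} = {s3}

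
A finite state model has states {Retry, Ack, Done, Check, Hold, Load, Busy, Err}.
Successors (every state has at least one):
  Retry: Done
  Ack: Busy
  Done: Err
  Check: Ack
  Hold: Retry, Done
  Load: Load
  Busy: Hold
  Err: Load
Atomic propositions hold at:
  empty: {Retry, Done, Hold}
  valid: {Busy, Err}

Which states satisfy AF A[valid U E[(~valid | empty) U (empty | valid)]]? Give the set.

{Retry, Ack, Done, Check, Hold, Busy, Err}

Sat(~valid) = {Retry, Ack, Done, Check, Hold, Load}
Sat(~valid | empty) = {Retry, Ack, Done, Check, Hold, Load}
Sat(empty | valid) = {Retry, Done, Hold, Busy, Err}
E[(~valid | empty) U (empty | valid)]: least fixpoint, start Z0 = Sat((empty | valid)) = {Retry, Done, Hold, Busy, Err}, add states in Sat(~valid | empty) with some successor in Z. Z1 = {Retry, Ack, Done, Hold, Busy, Err}; Z2 = {Retry, Ack, Done, Check, Hold, Busy, Err}; fixed.
Sat(E[(~valid | empty) U (empty | valid)]) = {Retry, Ack, Done, Check, Hold, Busy, Err}
A[valid U E[(~valid | empty) U (empty | valid)]]: least fixpoint, start Z0 = Sat(E[(~valid | empty) U (empty | valid)]) = {Retry, Ack, Done, Check, Hold, Busy, Err}, add states in Sat(valid) with every successor in Z. Already a fixed point.
Sat(A[valid U E[(~valid | empty) U (empty | valid)]]) = {Retry, Ack, Done, Check, Hold, Busy, Err}
AF A[valid U E[(~valid | empty) U (empty | valid)]]: least fixpoint, start Z0 = {Retry, Ack, Done, Check, Hold, Busy, Err}, add states with every successor in Z. Already a fixed point.
Sat(AF A[valid U E[(~valid | empty) U (empty | valid)]]) = {Retry, Ack, Done, Check, Hold, Busy, Err}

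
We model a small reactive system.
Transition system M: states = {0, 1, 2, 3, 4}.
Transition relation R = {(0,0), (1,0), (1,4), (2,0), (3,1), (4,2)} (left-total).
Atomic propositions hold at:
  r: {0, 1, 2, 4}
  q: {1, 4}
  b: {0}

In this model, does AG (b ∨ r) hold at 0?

Sat(b ∨ r) = {0, 1, 2, 4}
AG (b ∨ r): greatest fixpoint, start Z0 = {0, 1, 2, 4}, keep only states in Sat with every successor in Z. Already a fixed point.
Sat(AG (b ∨ r)) = {0, 1, 2, 4}
0 ∈ Sat(AG (b ∨ r)) = {0, 1, 2, 4}, so the formula holds at 0.

Yes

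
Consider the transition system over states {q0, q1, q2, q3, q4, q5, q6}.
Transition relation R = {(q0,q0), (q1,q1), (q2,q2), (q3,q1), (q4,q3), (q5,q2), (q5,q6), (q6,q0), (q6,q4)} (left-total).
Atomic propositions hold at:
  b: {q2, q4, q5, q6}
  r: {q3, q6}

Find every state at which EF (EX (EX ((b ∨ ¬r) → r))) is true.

Sat(¬r) = {q0, q1, q2, q4, q5}
Sat(b ∨ ¬r) = {q0, q1, q2, q4, q5, q6}
Sat((b ∨ ¬r) → r) = {q3, q6}
Sat(EX ((b ∨ ¬r) → r)) = {s : some successor in {q3, q6}} = {q4, q5}
Sat(EX (EX ((b ∨ ¬r) → r))) = {s : some successor in {q4, q5}} = {q6}
EF (EX (EX ((b ∨ ¬r) → r))): least fixpoint, start Z0 = {q6}, add states with some successor in Z. Z1 = {q5, q6}; fixed.
Sat(EF (EX (EX ((b ∨ ¬r) → r)))) = {q5, q6}

{q5, q6}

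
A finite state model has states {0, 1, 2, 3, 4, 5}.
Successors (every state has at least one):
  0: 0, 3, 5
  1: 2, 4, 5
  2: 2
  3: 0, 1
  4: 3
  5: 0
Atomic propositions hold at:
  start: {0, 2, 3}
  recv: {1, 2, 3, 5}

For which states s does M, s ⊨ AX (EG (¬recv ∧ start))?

{5}

Sat(¬recv) = {0, 4}
Sat(¬recv ∧ start) = {0}
EG (¬recv ∧ start): greatest fixpoint, start Z0 = {0}, keep only states in Sat with some successor in Z. Already a fixed point.
Sat(EG (¬recv ∧ start)) = {0}
Sat(AX (EG (¬recv ∧ start))) = {s : every successor in {0}} = {5}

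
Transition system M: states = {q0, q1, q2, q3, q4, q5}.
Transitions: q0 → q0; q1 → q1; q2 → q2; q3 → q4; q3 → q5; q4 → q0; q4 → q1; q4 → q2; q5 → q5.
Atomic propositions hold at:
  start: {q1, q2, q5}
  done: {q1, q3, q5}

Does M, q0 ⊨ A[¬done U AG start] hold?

No

Sat(¬done) = {q0, q2, q4}
AG start: greatest fixpoint, start Z0 = {q1, q2, q5}, keep only states in Sat with every successor in Z. Already a fixed point.
Sat(AG start) = {q1, q2, q5}
A[¬done U AG start]: least fixpoint, start Z0 = Sat(AG start) = {q1, q2, q5}, add states in Sat(¬done) with every successor in Z. Already a fixed point.
Sat(A[¬done U AG start]) = {q1, q2, q5}
q0 ∉ Sat(A[¬done U AG start]) = {q1, q2, q5}, so the formula does not hold at q0.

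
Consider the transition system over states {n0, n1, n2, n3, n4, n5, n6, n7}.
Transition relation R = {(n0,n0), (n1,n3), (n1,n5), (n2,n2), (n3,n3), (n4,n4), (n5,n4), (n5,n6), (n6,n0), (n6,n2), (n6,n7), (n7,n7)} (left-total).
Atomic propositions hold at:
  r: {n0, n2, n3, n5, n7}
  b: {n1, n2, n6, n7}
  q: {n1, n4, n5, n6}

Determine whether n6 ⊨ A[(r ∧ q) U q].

Yes

Sat(r ∧ q) = {n5}
A[(r ∧ q) U q]: least fixpoint, start Z0 = Sat(q) = {n1, n4, n5, n6}, add states in Sat(r ∧ q) with every successor in Z. Already a fixed point.
Sat(A[(r ∧ q) U q]) = {n1, n4, n5, n6}
n6 ∈ Sat(A[(r ∧ q) U q]) = {n1, n4, n5, n6}, so the formula holds at n6.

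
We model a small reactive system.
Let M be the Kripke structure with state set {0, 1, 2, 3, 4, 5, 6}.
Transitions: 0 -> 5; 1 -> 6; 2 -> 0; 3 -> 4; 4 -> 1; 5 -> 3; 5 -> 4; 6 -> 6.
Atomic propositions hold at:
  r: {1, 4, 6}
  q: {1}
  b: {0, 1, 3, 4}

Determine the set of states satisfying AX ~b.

Sat(~b) = {2, 5, 6}
Sat(AX ~b) = {s : every successor in {2, 5, 6}} = {0, 1, 6}

{0, 1, 6}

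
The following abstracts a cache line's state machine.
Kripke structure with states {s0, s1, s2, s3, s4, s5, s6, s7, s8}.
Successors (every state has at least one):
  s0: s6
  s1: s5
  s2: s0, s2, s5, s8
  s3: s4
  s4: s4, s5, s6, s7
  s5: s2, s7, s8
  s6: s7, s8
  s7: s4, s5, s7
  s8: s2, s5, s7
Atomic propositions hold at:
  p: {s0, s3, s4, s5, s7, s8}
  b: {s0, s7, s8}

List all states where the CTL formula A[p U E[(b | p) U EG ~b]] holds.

{s1, s2, s3, s4, s5, s7, s8}

Sat(b | p) = {s0, s3, s4, s5, s7, s8}
Sat(~b) = {s1, s2, s3, s4, s5, s6}
EG ~b: greatest fixpoint, start Z0 = {s1, s2, s3, s4, s5, s6}, keep only states in Sat with some successor in Z. Z1 = {s1, s2, s3, s4, s5}; fixed.
Sat(EG ~b) = {s1, s2, s3, s4, s5}
E[(b | p) U EG ~b]: least fixpoint, start Z0 = Sat(EG ~b) = {s1, s2, s3, s4, s5}, add states in Sat(b | p) with some successor in Z. Z1 = {s1, s2, s3, s4, s5, s7, s8}; fixed.
Sat(E[(b | p) U EG ~b]) = {s1, s2, s3, s4, s5, s7, s8}
A[p U E[(b | p) U EG ~b]]: least fixpoint, start Z0 = Sat(E[(b | p) U EG ~b]) = {s1, s2, s3, s4, s5, s7, s8}, add states in Sat(p) with every successor in Z. Already a fixed point.
Sat(A[p U E[(b | p) U EG ~b]]) = {s1, s2, s3, s4, s5, s7, s8}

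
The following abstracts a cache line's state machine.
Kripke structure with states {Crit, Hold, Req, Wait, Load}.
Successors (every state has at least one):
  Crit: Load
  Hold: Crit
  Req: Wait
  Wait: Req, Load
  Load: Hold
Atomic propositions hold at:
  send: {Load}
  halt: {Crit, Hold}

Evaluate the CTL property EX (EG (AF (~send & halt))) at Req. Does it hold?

Sat(~send) = {Crit, Hold, Req, Wait}
Sat(~send & halt) = {Crit, Hold}
AF (~send & halt): least fixpoint, start Z0 = {Crit, Hold}, add states with every successor in Z. Z1 = {Crit, Hold, Load}; fixed.
Sat(AF (~send & halt)) = {Crit, Hold, Load}
EG (AF (~send & halt)): greatest fixpoint, start Z0 = {Crit, Hold, Load}, keep only states in Sat with some successor in Z. Already a fixed point.
Sat(EG (AF (~send & halt))) = {Crit, Hold, Load}
Sat(EX (EG (AF (~send & halt)))) = {s : some successor in {Crit, Hold, Load}} = {Crit, Hold, Wait, Load}
Req ∉ Sat(EX (EG (AF (~send & halt)))) = {Crit, Hold, Wait, Load}, so the formula does not hold at Req.

No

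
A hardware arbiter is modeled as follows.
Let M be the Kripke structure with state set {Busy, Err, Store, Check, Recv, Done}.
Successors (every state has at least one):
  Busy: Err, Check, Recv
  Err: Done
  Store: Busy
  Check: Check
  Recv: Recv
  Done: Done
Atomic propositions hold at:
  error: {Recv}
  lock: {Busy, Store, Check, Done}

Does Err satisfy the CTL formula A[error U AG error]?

AG error: greatest fixpoint, start Z0 = {Recv}, keep only states in Sat with every successor in Z. Already a fixed point.
Sat(AG error) = {Recv}
A[error U AG error]: least fixpoint, start Z0 = Sat(AG error) = {Recv}, add states in Sat(error) with every successor in Z. Already a fixed point.
Sat(A[error U AG error]) = {Recv}
Err ∉ Sat(A[error U AG error]) = {Recv}, so the formula does not hold at Err.

No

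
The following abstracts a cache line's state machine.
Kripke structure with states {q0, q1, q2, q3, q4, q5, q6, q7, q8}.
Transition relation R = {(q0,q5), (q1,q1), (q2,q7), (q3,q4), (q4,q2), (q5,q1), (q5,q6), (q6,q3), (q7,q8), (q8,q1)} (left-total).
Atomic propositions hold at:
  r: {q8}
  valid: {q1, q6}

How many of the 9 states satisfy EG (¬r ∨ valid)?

3

Sat(¬r) = {q0, q1, q2, q3, q4, q5, q6, q7}
Sat(¬r ∨ valid) = {q0, q1, q2, q3, q4, q5, q6, q7}
EG (¬r ∨ valid): greatest fixpoint, start Z0 = {q0, q1, q2, q3, q4, q5, q6, q7}, keep only states in Sat with some successor in Z. Z1 = {q0, q1, q2, q3, q4, q5, q6}; Z2 = {q0, q1, q3, q4, q5, q6}; Z3 = {q0, q1, q3, q5, q6}; Z4 = {q0, q1, q5, q6}; Z5 = {q0, q1, q5}; fixed.
Sat(EG (¬r ∨ valid)) = {q0, q1, q5}
|Sat(EG (¬r ∨ valid))| = |{q0, q1, q5}| = 3.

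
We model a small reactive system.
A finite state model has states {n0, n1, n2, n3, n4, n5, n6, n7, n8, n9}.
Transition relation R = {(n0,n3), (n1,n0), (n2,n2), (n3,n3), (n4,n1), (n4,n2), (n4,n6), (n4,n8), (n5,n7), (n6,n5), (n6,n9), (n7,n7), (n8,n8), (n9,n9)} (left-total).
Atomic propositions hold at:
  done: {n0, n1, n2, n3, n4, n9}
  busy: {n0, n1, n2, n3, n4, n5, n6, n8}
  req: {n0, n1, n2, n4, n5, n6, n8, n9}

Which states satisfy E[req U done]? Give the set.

E[req U done]: least fixpoint, start Z0 = Sat(done) = {n0, n1, n2, n3, n4, n9}, add states in Sat(req) with some successor in Z. Z1 = {n0, n1, n2, n3, n4, n6, n9}; fixed.
Sat(E[req U done]) = {n0, n1, n2, n3, n4, n6, n9}

{n0, n1, n2, n3, n4, n6, n9}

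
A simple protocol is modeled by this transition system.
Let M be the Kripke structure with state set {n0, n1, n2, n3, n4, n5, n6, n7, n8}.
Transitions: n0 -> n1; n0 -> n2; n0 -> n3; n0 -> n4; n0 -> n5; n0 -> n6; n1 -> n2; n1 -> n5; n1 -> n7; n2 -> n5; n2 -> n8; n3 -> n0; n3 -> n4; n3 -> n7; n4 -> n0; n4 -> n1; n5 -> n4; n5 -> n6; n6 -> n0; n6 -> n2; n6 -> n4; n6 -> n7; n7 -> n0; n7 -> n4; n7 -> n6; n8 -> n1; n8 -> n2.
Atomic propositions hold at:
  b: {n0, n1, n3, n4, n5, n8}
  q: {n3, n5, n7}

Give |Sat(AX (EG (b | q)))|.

Sat(b | q) = {n0, n1, n3, n4, n5, n7, n8}
EG (b | q): greatest fixpoint, start Z0 = {n0, n1, n3, n4, n5, n7, n8}, keep only states in Sat with some successor in Z. Already a fixed point.
Sat(EG (b | q)) = {n0, n1, n3, n4, n5, n7, n8}
Sat(AX (EG (b | q))) = {s : every successor in {n0, n1, n3, n4, n5, n7, n8}} = {n2, n3, n4}
|Sat(AX (EG (b | q)))| = |{n2, n3, n4}| = 3.

3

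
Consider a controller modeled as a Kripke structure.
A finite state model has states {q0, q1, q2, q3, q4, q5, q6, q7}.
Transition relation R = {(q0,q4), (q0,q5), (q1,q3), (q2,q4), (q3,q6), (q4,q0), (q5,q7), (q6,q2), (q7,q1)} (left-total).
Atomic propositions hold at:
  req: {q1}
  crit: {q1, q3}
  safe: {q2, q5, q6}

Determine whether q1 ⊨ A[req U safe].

A[req U safe]: least fixpoint, start Z0 = Sat(safe) = {q2, q5, q6}, add states in Sat(req) with every successor in Z. Already a fixed point.
Sat(A[req U safe]) = {q2, q5, q6}
q1 ∉ Sat(A[req U safe]) = {q2, q5, q6}, so the formula does not hold at q1.

No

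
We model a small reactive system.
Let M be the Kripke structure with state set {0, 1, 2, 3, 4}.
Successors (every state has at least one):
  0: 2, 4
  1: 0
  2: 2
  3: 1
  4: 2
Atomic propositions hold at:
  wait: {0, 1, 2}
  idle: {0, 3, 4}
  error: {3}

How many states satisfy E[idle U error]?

E[idle U error]: least fixpoint, start Z0 = Sat(error) = {3}, add states in Sat(idle) with some successor in Z. Already a fixed point.
Sat(E[idle U error]) = {3}
|Sat(E[idle U error])| = |{3}| = 1.

1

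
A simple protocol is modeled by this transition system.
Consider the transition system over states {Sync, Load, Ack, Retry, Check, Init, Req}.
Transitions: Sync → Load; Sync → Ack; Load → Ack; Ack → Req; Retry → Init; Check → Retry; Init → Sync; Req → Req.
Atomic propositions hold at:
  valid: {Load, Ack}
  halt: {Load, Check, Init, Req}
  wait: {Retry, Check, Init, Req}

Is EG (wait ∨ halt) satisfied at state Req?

Sat(wait ∨ halt) = {Load, Retry, Check, Init, Req}
EG (wait ∨ halt): greatest fixpoint, start Z0 = {Load, Retry, Check, Init, Req}, keep only states in Sat with some successor in Z. Z1 = {Retry, Check, Req}; Z2 = {Check, Req}; Z3 = {Req}; fixed.
Sat(EG (wait ∨ halt)) = {Req}
Req ∈ Sat(EG (wait ∨ halt)) = {Req}, so the formula holds at Req.

Yes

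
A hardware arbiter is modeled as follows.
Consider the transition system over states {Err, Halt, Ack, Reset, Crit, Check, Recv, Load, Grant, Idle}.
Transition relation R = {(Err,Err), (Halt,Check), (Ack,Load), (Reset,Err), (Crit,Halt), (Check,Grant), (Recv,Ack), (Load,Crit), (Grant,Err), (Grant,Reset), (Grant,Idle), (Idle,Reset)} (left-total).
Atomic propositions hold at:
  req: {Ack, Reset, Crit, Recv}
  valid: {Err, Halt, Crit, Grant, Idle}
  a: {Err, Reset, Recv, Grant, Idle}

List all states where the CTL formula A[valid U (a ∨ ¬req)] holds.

Sat(¬req) = {Err, Halt, Check, Load, Grant, Idle}
Sat(a ∨ ¬req) = {Err, Halt, Reset, Check, Recv, Load, Grant, Idle}
A[valid U (a ∨ ¬req)]: least fixpoint, start Z0 = Sat((a ∨ ¬req)) = {Err, Halt, Reset, Check, Recv, Load, Grant, Idle}, add states in Sat(valid) with every successor in Z. Z1 = {Err, Halt, Reset, Crit, Check, Recv, Load, Grant, Idle}; fixed.
Sat(A[valid U (a ∨ ¬req)]) = {Err, Halt, Reset, Crit, Check, Recv, Load, Grant, Idle}

{Err, Halt, Reset, Crit, Check, Recv, Load, Grant, Idle}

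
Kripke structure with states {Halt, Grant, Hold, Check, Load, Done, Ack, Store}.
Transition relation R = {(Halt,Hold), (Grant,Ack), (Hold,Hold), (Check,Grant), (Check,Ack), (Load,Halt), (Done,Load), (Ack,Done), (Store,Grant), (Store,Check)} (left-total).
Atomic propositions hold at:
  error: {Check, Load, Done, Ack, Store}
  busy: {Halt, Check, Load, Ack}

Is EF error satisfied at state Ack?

EF error: least fixpoint, start Z0 = {Check, Load, Done, Ack, Store}, add states with some successor in Z. Z1 = {Grant, Check, Load, Done, Ack, Store}; fixed.
Sat(EF error) = {Grant, Check, Load, Done, Ack, Store}
Ack ∈ Sat(EF error) = {Grant, Check, Load, Done, Ack, Store}, so the formula holds at Ack.

Yes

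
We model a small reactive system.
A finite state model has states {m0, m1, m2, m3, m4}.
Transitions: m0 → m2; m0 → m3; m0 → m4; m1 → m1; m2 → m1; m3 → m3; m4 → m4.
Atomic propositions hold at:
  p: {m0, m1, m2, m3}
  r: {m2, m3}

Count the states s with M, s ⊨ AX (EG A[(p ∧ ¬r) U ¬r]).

Sat(¬r) = {m0, m1, m4}
Sat(p ∧ ¬r) = {m0, m1}
A[(p ∧ ¬r) U ¬r]: least fixpoint, start Z0 = Sat(¬r) = {m0, m1, m4}, add states in Sat(p ∧ ¬r) with every successor in Z. Already a fixed point.
Sat(A[(p ∧ ¬r) U ¬r]) = {m0, m1, m4}
EG A[(p ∧ ¬r) U ¬r]: greatest fixpoint, start Z0 = {m0, m1, m4}, keep only states in Sat with some successor in Z. Already a fixed point.
Sat(EG A[(p ∧ ¬r) U ¬r]) = {m0, m1, m4}
Sat(AX (EG A[(p ∧ ¬r) U ¬r])) = {s : every successor in {m0, m1, m4}} = {m1, m2, m4}
|Sat(AX (EG A[(p ∧ ¬r) U ¬r]))| = |{m1, m2, m4}| = 3.

3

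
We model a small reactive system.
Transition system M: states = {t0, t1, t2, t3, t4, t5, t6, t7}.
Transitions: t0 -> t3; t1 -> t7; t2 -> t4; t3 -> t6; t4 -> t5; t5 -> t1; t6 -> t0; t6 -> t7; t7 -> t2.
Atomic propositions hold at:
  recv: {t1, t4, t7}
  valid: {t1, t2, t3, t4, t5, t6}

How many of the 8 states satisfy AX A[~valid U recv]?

3

Sat(~valid) = {t0, t7}
A[~valid U recv]: least fixpoint, start Z0 = Sat(recv) = {t1, t4, t7}, add states in Sat(~valid) with every successor in Z. Already a fixed point.
Sat(A[~valid U recv]) = {t1, t4, t7}
Sat(AX A[~valid U recv]) = {s : every successor in {t1, t4, t7}} = {t1, t2, t5}
|Sat(AX A[~valid U recv])| = |{t1, t2, t5}| = 3.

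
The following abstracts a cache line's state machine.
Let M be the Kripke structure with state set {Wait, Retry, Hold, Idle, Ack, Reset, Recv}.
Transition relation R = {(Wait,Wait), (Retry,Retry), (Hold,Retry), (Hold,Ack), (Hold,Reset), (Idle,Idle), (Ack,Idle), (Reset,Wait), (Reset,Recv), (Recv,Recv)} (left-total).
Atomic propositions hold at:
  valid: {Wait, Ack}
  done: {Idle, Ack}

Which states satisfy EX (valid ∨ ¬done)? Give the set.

{Wait, Retry, Hold, Reset, Recv}

Sat(¬done) = {Wait, Retry, Hold, Reset, Recv}
Sat(valid ∨ ¬done) = {Wait, Retry, Hold, Ack, Reset, Recv}
Sat(EX (valid ∨ ¬done)) = {s : some successor in {Wait, Retry, Hold, Ack, Reset, Recv}} = {Wait, Retry, Hold, Reset, Recv}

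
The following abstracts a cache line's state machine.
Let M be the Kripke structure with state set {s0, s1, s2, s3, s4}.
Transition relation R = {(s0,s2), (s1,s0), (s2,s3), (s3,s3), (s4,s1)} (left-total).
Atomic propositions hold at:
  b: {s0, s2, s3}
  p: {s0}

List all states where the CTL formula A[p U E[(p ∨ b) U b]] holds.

{s0, s2, s3}

Sat(p ∨ b) = {s0, s2, s3}
E[(p ∨ b) U b]: least fixpoint, start Z0 = Sat(b) = {s0, s2, s3}, add states in Sat(p ∨ b) with some successor in Z. Already a fixed point.
Sat(E[(p ∨ b) U b]) = {s0, s2, s3}
A[p U E[(p ∨ b) U b]]: least fixpoint, start Z0 = Sat(E[(p ∨ b) U b]) = {s0, s2, s3}, add states in Sat(p) with every successor in Z. Already a fixed point.
Sat(A[p U E[(p ∨ b) U b]]) = {s0, s2, s3}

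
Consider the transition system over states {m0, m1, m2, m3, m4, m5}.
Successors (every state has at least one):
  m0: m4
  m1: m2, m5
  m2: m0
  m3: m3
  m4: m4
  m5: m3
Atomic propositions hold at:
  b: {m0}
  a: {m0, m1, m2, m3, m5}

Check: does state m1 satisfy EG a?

EG a: greatest fixpoint, start Z0 = {m0, m1, m2, m3, m5}, keep only states in Sat with some successor in Z. Z1 = {m1, m2, m3, m5}; Z2 = {m1, m3, m5}; fixed.
Sat(EG a) = {m1, m3, m5}
m1 ∈ Sat(EG a) = {m1, m3, m5}, so the formula holds at m1.

Yes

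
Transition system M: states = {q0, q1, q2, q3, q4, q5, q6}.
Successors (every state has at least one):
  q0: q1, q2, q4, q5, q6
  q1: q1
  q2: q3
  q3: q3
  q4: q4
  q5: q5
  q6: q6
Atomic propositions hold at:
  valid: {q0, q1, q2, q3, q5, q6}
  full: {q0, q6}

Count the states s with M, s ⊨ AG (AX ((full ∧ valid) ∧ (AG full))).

Sat(full ∧ valid) = {q0, q6}
AG full: greatest fixpoint, start Z0 = {q0, q6}, keep only states in Sat with every successor in Z. Z1 = {q6}; fixed.
Sat(AG full) = {q6}
Sat((full ∧ valid) ∧ (AG full)) = {q6}
Sat(AX ((full ∧ valid) ∧ (AG full))) = {s : every successor in {q6}} = {q6}
AG (AX ((full ∧ valid) ∧ (AG full))): greatest fixpoint, start Z0 = {q6}, keep only states in Sat with every successor in Z. Already a fixed point.
Sat(AG (AX ((full ∧ valid) ∧ (AG full)))) = {q6}
|Sat(AG (AX ((full ∧ valid) ∧ (AG full))))| = |{q6}| = 1.

1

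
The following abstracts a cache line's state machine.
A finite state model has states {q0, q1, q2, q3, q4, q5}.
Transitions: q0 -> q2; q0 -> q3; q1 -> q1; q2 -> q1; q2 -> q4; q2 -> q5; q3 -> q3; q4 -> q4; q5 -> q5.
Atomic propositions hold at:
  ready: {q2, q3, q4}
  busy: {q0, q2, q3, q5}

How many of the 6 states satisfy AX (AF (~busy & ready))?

1

Sat(~busy) = {q1, q4}
Sat(~busy & ready) = {q4}
AF (~busy & ready): least fixpoint, start Z0 = {q4}, add states with every successor in Z. Already a fixed point.
Sat(AF (~busy & ready)) = {q4}
Sat(AX (AF (~busy & ready))) = {s : every successor in {q4}} = {q4}
|Sat(AX (AF (~busy & ready)))| = |{q4}| = 1.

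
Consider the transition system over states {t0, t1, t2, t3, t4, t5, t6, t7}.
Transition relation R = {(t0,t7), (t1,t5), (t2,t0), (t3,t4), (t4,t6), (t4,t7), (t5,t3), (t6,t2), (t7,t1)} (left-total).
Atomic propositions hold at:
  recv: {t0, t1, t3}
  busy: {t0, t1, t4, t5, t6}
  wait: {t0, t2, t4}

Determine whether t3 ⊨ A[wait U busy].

No

A[wait U busy]: least fixpoint, start Z0 = Sat(busy) = {t0, t1, t4, t5, t6}, add states in Sat(wait) with every successor in Z. Z1 = {t0, t1, t2, t4, t5, t6}; fixed.
Sat(A[wait U busy]) = {t0, t1, t2, t4, t5, t6}
t3 ∉ Sat(A[wait U busy]) = {t0, t1, t2, t4, t5, t6}, so the formula does not hold at t3.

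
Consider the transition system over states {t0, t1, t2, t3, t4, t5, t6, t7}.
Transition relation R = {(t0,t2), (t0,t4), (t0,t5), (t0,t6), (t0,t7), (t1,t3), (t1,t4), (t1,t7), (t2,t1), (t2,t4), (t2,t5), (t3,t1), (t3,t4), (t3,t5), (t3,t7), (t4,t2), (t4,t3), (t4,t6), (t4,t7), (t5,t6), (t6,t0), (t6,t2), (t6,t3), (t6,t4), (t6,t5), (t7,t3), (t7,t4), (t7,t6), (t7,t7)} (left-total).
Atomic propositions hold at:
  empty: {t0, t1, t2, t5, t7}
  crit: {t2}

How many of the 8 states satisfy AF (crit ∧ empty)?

Sat(crit ∧ empty) = {t2}
AF (crit ∧ empty): least fixpoint, start Z0 = {t2}, add states with every successor in Z. Already a fixed point.
Sat(AF (crit ∧ empty)) = {t2}
|Sat(AF (crit ∧ empty))| = |{t2}| = 1.

1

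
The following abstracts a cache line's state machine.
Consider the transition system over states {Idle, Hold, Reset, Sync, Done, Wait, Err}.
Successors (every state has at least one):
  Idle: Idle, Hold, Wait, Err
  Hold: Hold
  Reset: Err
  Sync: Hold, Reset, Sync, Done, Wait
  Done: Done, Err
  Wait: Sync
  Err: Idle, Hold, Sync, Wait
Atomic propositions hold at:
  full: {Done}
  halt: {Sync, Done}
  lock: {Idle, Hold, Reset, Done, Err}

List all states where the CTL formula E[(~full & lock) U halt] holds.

Sat(~full) = {Idle, Hold, Reset, Sync, Wait, Err}
Sat(~full & lock) = {Idle, Hold, Reset, Err}
E[(~full & lock) U halt]: least fixpoint, start Z0 = Sat(halt) = {Sync, Done}, add states in Sat(~full & lock) with some successor in Z. Z1 = {Sync, Done, Err}; Z2 = {Idle, Reset, Sync, Done, Err}; fixed.
Sat(E[(~full & lock) U halt]) = {Idle, Reset, Sync, Done, Err}

{Idle, Reset, Sync, Done, Err}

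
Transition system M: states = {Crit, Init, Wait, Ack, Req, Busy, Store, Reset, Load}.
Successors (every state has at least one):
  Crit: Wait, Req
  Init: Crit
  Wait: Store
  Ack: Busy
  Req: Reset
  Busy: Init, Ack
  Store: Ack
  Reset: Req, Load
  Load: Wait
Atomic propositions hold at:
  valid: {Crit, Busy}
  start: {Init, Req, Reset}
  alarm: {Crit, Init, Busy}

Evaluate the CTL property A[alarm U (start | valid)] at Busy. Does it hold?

Yes

Sat(start | valid) = {Crit, Init, Req, Busy, Reset}
A[alarm U (start | valid)]: least fixpoint, start Z0 = Sat((start | valid)) = {Crit, Init, Req, Busy, Reset}, add states in Sat(alarm) with every successor in Z. Already a fixed point.
Sat(A[alarm U (start | valid)]) = {Crit, Init, Req, Busy, Reset}
Busy ∈ Sat(A[alarm U (start | valid)]) = {Crit, Init, Req, Busy, Reset}, so the formula holds at Busy.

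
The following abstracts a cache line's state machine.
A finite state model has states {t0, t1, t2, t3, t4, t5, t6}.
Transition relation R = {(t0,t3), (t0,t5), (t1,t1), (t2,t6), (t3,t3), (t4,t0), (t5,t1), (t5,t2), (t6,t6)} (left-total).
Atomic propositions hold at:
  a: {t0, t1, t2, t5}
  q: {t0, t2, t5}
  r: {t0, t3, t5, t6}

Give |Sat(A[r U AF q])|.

AF q: least fixpoint, start Z0 = {t0, t2, t5}, add states with every successor in Z. Z1 = {t0, t2, t4, t5}; fixed.
Sat(AF q) = {t0, t2, t4, t5}
A[r U AF q]: least fixpoint, start Z0 = Sat(AF q) = {t0, t2, t4, t5}, add states in Sat(r) with every successor in Z. Already a fixed point.
Sat(A[r U AF q]) = {t0, t2, t4, t5}
|Sat(A[r U AF q])| = |{t0, t2, t4, t5}| = 4.

4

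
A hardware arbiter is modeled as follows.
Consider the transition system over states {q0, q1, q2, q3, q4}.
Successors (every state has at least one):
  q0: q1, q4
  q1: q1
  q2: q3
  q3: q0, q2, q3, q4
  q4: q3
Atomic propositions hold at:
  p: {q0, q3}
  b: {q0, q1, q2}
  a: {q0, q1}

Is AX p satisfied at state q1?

No

Sat(AX p) = {s : every successor in {q0, q3}} = {q2, q4}
q1 ∉ Sat(AX p) = {q2, q4}, so the formula does not hold at q1.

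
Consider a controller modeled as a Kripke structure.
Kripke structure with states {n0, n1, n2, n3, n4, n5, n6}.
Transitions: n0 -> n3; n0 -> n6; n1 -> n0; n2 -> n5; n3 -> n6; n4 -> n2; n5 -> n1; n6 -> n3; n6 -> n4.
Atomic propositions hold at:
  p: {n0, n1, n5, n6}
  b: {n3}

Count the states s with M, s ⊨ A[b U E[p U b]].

E[p U b]: least fixpoint, start Z0 = Sat(b) = {n3}, add states in Sat(p) with some successor in Z. Z1 = {n0, n3, n6}; Z2 = {n0, n1, n3, n6}; Z3 = {n0, n1, n3, n5, n6}; fixed.
Sat(E[p U b]) = {n0, n1, n3, n5, n6}
A[b U E[p U b]]: least fixpoint, start Z0 = Sat(E[p U b]) = {n0, n1, n3, n5, n6}, add states in Sat(b) with every successor in Z. Already a fixed point.
Sat(A[b U E[p U b]]) = {n0, n1, n3, n5, n6}
|Sat(A[b U E[p U b]])| = |{n0, n1, n3, n5, n6}| = 5.

5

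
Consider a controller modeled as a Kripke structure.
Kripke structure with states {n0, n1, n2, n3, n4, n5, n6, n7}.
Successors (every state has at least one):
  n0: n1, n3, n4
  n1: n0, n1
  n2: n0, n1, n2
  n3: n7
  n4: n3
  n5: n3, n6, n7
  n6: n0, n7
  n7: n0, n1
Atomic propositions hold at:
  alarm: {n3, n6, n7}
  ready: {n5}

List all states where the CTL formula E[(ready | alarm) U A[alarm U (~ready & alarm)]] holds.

{n3, n5, n6, n7}

Sat(ready | alarm) = {n3, n5, n6, n7}
Sat(~ready) = {n0, n1, n2, n3, n4, n6, n7}
Sat(~ready & alarm) = {n3, n6, n7}
A[alarm U (~ready & alarm)]: least fixpoint, start Z0 = Sat((~ready & alarm)) = {n3, n6, n7}, add states in Sat(alarm) with every successor in Z. Already a fixed point.
Sat(A[alarm U (~ready & alarm)]) = {n3, n6, n7}
E[(ready | alarm) U A[alarm U (~ready & alarm)]]: least fixpoint, start Z0 = Sat(A[alarm U (~ready & alarm)]) = {n3, n6, n7}, add states in Sat(ready | alarm) with some successor in Z. Z1 = {n3, n5, n6, n7}; fixed.
Sat(E[(ready | alarm) U A[alarm U (~ready & alarm)]]) = {n3, n5, n6, n7}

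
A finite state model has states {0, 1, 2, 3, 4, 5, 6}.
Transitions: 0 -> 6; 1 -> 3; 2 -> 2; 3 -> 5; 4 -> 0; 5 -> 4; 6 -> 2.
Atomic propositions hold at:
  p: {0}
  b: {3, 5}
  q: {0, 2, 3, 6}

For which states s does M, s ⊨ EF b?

{1, 3, 5}

EF b: least fixpoint, start Z0 = {3, 5}, add states with some successor in Z. Z1 = {1, 3, 5}; fixed.
Sat(EF b) = {1, 3, 5}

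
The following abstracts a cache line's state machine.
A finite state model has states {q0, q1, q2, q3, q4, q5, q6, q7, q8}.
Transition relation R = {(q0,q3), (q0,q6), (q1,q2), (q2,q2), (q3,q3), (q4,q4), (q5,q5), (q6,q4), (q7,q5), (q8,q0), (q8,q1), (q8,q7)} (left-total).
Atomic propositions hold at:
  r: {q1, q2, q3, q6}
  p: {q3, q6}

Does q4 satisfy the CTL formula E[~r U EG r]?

Sat(~r) = {q0, q4, q5, q7, q8}
EG r: greatest fixpoint, start Z0 = {q1, q2, q3, q6}, keep only states in Sat with some successor in Z. Z1 = {q1, q2, q3}; fixed.
Sat(EG r) = {q1, q2, q3}
E[~r U EG r]: least fixpoint, start Z0 = Sat(EG r) = {q1, q2, q3}, add states in Sat(~r) with some successor in Z. Z1 = {q0, q1, q2, q3, q8}; fixed.
Sat(E[~r U EG r]) = {q0, q1, q2, q3, q8}
q4 ∉ Sat(E[~r U EG r]) = {q0, q1, q2, q3, q8}, so the formula does not hold at q4.

No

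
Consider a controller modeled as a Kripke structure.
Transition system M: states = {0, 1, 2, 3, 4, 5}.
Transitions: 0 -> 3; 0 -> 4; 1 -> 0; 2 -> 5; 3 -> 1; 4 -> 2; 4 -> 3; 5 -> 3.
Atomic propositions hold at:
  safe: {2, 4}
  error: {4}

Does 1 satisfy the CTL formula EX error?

Sat(EX error) = {s : some successor in {4}} = {0}
1 ∉ Sat(EX error) = {0}, so the formula does not hold at 1.

No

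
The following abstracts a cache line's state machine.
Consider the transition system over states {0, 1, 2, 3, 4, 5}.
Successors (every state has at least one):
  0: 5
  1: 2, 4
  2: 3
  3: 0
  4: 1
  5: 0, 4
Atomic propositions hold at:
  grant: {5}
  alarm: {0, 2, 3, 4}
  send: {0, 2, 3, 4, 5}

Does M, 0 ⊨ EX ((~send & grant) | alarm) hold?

Sat(~send) = {1}
Sat(~send & grant) = ∅
Sat((~send & grant) | alarm) = {0, 2, 3, 4}
Sat(EX ((~send & grant) | alarm)) = {s : some successor in {0, 2, 3, 4}} = {1, 2, 3, 5}
0 ∉ Sat(EX ((~send & grant) | alarm)) = {1, 2, 3, 5}, so the formula does not hold at 0.

No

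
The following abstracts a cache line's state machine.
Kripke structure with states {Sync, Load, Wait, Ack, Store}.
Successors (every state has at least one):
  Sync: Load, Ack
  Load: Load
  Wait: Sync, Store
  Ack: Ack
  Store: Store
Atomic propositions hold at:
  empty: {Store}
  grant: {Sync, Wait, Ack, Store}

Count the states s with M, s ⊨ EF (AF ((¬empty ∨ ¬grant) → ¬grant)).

Sat(¬empty) = {Sync, Load, Wait, Ack}
Sat(¬grant) = {Load}
Sat(¬empty ∨ ¬grant) = {Sync, Load, Wait, Ack}
Sat((¬empty ∨ ¬grant) → ¬grant) = {Load, Store}
AF ((¬empty ∨ ¬grant) → ¬grant): least fixpoint, start Z0 = {Load, Store}, add states with every successor in Z. Already a fixed point.
Sat(AF ((¬empty ∨ ¬grant) → ¬grant)) = {Load, Store}
EF (AF ((¬empty ∨ ¬grant) → ¬grant)): least fixpoint, start Z0 = {Load, Store}, add states with some successor in Z. Z1 = {Sync, Load, Wait, Store}; fixed.
Sat(EF (AF ((¬empty ∨ ¬grant) → ¬grant))) = {Sync, Load, Wait, Store}
|Sat(EF (AF ((¬empty ∨ ¬grant) → ¬grant)))| = |{Sync, Load, Wait, Store}| = 4.

4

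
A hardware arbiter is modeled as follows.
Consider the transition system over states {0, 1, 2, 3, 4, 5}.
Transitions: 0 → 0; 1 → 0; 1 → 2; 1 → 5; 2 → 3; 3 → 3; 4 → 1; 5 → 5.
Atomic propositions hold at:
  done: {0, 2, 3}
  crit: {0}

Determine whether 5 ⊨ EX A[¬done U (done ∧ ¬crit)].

No

Sat(¬done) = {1, 4, 5}
Sat(¬crit) = {1, 2, 3, 4, 5}
Sat(done ∧ ¬crit) = {2, 3}
A[¬done U (done ∧ ¬crit)]: least fixpoint, start Z0 = Sat((done ∧ ¬crit)) = {2, 3}, add states in Sat(¬done) with every successor in Z. Already a fixed point.
Sat(A[¬done U (done ∧ ¬crit)]) = {2, 3}
Sat(EX A[¬done U (done ∧ ¬crit)]) = {s : some successor in {2, 3}} = {1, 2, 3}
5 ∉ Sat(EX A[¬done U (done ∧ ¬crit)]) = {1, 2, 3}, so the formula does not hold at 5.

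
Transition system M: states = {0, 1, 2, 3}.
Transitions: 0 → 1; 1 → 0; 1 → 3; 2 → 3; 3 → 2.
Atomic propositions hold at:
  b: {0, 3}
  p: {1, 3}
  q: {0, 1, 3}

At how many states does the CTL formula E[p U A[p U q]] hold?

A[p U q]: least fixpoint, start Z0 = Sat(q) = {0, 1, 3}, add states in Sat(p) with every successor in Z. Already a fixed point.
Sat(A[p U q]) = {0, 1, 3}
E[p U A[p U q]]: least fixpoint, start Z0 = Sat(A[p U q]) = {0, 1, 3}, add states in Sat(p) with some successor in Z. Already a fixed point.
Sat(E[p U A[p U q]]) = {0, 1, 3}
|Sat(E[p U A[p U q]])| = |{0, 1, 3}| = 3.

3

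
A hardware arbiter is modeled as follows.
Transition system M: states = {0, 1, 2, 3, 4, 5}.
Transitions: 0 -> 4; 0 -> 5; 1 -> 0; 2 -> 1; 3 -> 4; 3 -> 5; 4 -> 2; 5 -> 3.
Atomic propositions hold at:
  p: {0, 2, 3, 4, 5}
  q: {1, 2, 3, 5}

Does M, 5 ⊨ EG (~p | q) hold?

Sat(~p) = {1}
Sat(~p | q) = {1, 2, 3, 5}
EG (~p | q): greatest fixpoint, start Z0 = {1, 2, 3, 5}, keep only states in Sat with some successor in Z. Z1 = {2, 3, 5}; Z2 = {3, 5}; fixed.
Sat(EG (~p | q)) = {3, 5}
5 ∈ Sat(EG (~p | q)) = {3, 5}, so the formula holds at 5.

Yes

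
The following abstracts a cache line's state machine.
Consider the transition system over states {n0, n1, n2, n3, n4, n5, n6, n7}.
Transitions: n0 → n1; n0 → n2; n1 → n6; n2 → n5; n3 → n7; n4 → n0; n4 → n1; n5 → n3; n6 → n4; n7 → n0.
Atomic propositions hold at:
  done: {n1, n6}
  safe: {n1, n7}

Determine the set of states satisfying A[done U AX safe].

Sat(AX safe) = {s : every successor in {n1, n7}} = {n3}
A[done U AX safe]: least fixpoint, start Z0 = Sat(AX safe) = {n3}, add states in Sat(done) with every successor in Z. Already a fixed point.
Sat(A[done U AX safe]) = {n3}

{n3}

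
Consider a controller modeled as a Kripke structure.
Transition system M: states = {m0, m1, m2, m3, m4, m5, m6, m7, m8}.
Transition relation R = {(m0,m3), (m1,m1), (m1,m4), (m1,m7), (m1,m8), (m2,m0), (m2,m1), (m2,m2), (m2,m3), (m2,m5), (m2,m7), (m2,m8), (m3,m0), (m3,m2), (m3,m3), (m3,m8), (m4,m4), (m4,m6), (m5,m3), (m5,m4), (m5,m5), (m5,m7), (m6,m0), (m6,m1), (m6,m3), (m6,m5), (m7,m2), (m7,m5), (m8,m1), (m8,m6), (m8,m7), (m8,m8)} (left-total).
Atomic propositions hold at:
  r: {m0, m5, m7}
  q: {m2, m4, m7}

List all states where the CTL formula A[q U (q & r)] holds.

{m7}

Sat(q & r) = {m7}
A[q U (q & r)]: least fixpoint, start Z0 = Sat((q & r)) = {m7}, add states in Sat(q) with every successor in Z. Already a fixed point.
Sat(A[q U (q & r)]) = {m7}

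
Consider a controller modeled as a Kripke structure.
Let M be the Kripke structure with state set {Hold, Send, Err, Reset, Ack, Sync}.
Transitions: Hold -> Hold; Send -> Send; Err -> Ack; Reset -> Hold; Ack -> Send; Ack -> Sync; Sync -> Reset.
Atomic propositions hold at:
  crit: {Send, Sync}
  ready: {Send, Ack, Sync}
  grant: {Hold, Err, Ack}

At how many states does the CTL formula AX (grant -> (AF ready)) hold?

4

AF ready: least fixpoint, start Z0 = {Send, Ack, Sync}, add states with every successor in Z. Z1 = {Send, Err, Ack, Sync}; fixed.
Sat(AF ready) = {Send, Err, Ack, Sync}
Sat(grant -> (AF ready)) = {Send, Err, Reset, Ack, Sync}
Sat(AX (grant -> (AF ready))) = {s : every successor in {Send, Err, Reset, Ack, Sync}} = {Send, Err, Ack, Sync}
|Sat(AX (grant -> (AF ready)))| = |{Send, Err, Ack, Sync}| = 4.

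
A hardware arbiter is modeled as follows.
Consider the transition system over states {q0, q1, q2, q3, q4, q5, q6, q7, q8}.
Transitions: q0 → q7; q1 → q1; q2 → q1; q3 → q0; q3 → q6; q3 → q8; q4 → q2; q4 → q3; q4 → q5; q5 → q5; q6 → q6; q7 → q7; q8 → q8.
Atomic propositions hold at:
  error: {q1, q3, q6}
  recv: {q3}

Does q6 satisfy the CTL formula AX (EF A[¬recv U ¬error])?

Sat(¬recv) = {q0, q1, q2, q4, q5, q6, q7, q8}
Sat(¬error) = {q0, q2, q4, q5, q7, q8}
A[¬recv U ¬error]: least fixpoint, start Z0 = Sat(¬error) = {q0, q2, q4, q5, q7, q8}, add states in Sat(¬recv) with every successor in Z. Already a fixed point.
Sat(A[¬recv U ¬error]) = {q0, q2, q4, q5, q7, q8}
EF A[¬recv U ¬error]: least fixpoint, start Z0 = {q0, q2, q4, q5, q7, q8}, add states with some successor in Z. Z1 = {q0, q2, q3, q4, q5, q7, q8}; fixed.
Sat(EF A[¬recv U ¬error]) = {q0, q2, q3, q4, q5, q7, q8}
Sat(AX (EF A[¬recv U ¬error])) = {s : every successor in {q0, q2, q3, q4, q5, q7, q8}} = {q0, q4, q5, q7, q8}
q6 ∉ Sat(AX (EF A[¬recv U ¬error])) = {q0, q4, q5, q7, q8}, so the formula does not hold at q6.

No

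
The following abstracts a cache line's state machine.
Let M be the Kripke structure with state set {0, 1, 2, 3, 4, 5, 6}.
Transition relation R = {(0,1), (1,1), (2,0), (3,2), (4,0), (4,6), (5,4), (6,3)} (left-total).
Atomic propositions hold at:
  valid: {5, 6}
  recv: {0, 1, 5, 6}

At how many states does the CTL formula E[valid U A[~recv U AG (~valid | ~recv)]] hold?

5

Sat(~recv) = {2, 3, 4}
Sat(~valid) = {0, 1, 2, 3, 4}
Sat(~valid | ~recv) = {0, 1, 2, 3, 4}
AG (~valid | ~recv): greatest fixpoint, start Z0 = {0, 1, 2, 3, 4}, keep only states in Sat with every successor in Z. Z1 = {0, 1, 2, 3}; fixed.
Sat(AG (~valid | ~recv)) = {0, 1, 2, 3}
A[~recv U AG (~valid | ~recv)]: least fixpoint, start Z0 = Sat(AG (~valid | ~recv)) = {0, 1, 2, 3}, add states in Sat(~recv) with every successor in Z. Already a fixed point.
Sat(A[~recv U AG (~valid | ~recv)]) = {0, 1, 2, 3}
E[valid U A[~recv U AG (~valid | ~recv)]]: least fixpoint, start Z0 = Sat(A[~recv U AG (~valid | ~recv)]) = {0, 1, 2, 3}, add states in Sat(valid) with some successor in Z. Z1 = {0, 1, 2, 3, 6}; fixed.
Sat(E[valid U A[~recv U AG (~valid | ~recv)]]) = {0, 1, 2, 3, 6}
|Sat(E[valid U A[~recv U AG (~valid | ~recv)]])| = |{0, 1, 2, 3, 6}| = 5.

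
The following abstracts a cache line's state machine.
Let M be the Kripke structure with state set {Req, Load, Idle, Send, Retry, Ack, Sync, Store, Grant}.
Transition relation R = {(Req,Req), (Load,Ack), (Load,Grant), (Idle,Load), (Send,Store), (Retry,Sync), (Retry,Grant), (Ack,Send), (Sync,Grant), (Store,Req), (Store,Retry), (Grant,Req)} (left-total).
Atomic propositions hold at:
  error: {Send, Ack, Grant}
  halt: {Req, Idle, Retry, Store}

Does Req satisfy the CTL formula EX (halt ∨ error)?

Sat(halt ∨ error) = {Req, Idle, Send, Retry, Ack, Store, Grant}
Sat(EX (halt ∨ error)) = {s : some successor in {Req, Idle, Send, Retry, Ack, Store, Grant}} = {Req, Load, Send, Retry, Ack, Sync, Store, Grant}
Req ∈ Sat(EX (halt ∨ error)) = {Req, Load, Send, Retry, Ack, Sync, Store, Grant}, so the formula holds at Req.

Yes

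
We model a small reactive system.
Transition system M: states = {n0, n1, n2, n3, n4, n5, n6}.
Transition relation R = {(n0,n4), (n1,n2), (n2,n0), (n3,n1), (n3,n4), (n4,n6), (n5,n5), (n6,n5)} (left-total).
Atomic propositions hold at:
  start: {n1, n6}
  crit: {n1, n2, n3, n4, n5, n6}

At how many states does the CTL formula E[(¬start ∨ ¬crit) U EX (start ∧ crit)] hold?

4

Sat(¬start) = {n0, n2, n3, n4, n5}
Sat(¬crit) = {n0}
Sat(¬start ∨ ¬crit) = {n0, n2, n3, n4, n5}
Sat(start ∧ crit) = {n1, n6}
Sat(EX (start ∧ crit)) = {s : some successor in {n1, n6}} = {n3, n4}
E[(¬start ∨ ¬crit) U EX (start ∧ crit)]: least fixpoint, start Z0 = Sat(EX (start ∧ crit)) = {n3, n4}, add states in Sat(¬start ∨ ¬crit) with some successor in Z. Z1 = {n0, n3, n4}; Z2 = {n0, n2, n3, n4}; fixed.
Sat(E[(¬start ∨ ¬crit) U EX (start ∧ crit)]) = {n0, n2, n3, n4}
|Sat(E[(¬start ∨ ¬crit) U EX (start ∧ crit)])| = |{n0, n2, n3, n4}| = 4.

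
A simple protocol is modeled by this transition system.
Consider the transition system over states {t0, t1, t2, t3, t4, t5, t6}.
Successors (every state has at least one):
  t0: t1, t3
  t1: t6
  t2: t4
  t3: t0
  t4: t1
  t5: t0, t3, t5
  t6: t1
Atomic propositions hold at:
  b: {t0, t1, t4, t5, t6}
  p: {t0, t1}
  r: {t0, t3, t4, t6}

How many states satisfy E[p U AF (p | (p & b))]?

Sat(p & b) = {t0, t1}
Sat(p | (p & b)) = {t0, t1}
AF (p | (p & b)): least fixpoint, start Z0 = {t0, t1}, add states with every successor in Z. Z1 = {t0, t1, t3, t4, t6}; Z2 = {t0, t1, t2, t3, t4, t6}; fixed.
Sat(AF (p | (p & b))) = {t0, t1, t2, t3, t4, t6}
E[p U AF (p | (p & b))]: least fixpoint, start Z0 = Sat(AF (p | (p & b))) = {t0, t1, t2, t3, t4, t6}, add states in Sat(p) with some successor in Z. Already a fixed point.
Sat(E[p U AF (p | (p & b))]) = {t0, t1, t2, t3, t4, t6}
|Sat(E[p U AF (p | (p & b))])| = |{t0, t1, t2, t3, t4, t6}| = 6.

6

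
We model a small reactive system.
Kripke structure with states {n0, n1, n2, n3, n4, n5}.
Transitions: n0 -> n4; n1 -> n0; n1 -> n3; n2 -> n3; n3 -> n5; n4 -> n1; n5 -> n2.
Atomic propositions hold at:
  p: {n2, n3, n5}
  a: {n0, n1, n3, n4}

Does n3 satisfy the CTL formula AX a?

No

Sat(AX a) = {s : every successor in {n0, n1, n3, n4}} = {n0, n1, n2, n4}
n3 ∉ Sat(AX a) = {n0, n1, n2, n4}, so the formula does not hold at n3.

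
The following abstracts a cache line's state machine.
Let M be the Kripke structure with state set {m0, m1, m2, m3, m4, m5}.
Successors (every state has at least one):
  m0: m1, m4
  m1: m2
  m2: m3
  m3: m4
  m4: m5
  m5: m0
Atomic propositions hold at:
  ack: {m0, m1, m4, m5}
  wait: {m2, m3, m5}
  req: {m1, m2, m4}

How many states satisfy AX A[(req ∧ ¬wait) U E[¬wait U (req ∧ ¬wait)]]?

Sat(¬wait) = {m0, m1, m4}
Sat(req ∧ ¬wait) = {m1, m4}
E[¬wait U (req ∧ ¬wait)]: least fixpoint, start Z0 = Sat((req ∧ ¬wait)) = {m1, m4}, add states in Sat(¬wait) with some successor in Z. Z1 = {m0, m1, m4}; fixed.
Sat(E[¬wait U (req ∧ ¬wait)]) = {m0, m1, m4}
A[(req ∧ ¬wait) U E[¬wait U (req ∧ ¬wait)]]: least fixpoint, start Z0 = Sat(E[¬wait U (req ∧ ¬wait)]) = {m0, m1, m4}, add states in Sat(req ∧ ¬wait) with every successor in Z. Already a fixed point.
Sat(A[(req ∧ ¬wait) U E[¬wait U (req ∧ ¬wait)]]) = {m0, m1, m4}
Sat(AX A[(req ∧ ¬wait) U E[¬wait U (req ∧ ¬wait)]]) = {s : every successor in {m0, m1, m4}} = {m0, m3, m5}
|Sat(AX A[(req ∧ ¬wait) U E[¬wait U (req ∧ ¬wait)]])| = |{m0, m3, m5}| = 3.

3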